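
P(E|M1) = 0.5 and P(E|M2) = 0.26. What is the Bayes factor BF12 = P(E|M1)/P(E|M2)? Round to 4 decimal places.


Bayes factor BF12 = P(E|M1) / P(E|M2)
= 0.5 / 0.26
= 1.9231

1.9231


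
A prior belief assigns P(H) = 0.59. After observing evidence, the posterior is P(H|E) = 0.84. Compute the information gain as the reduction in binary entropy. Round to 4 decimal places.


H(prior) = -0.59*log2(0.59) - 0.41*log2(0.41)
= 0.9765
H(post) = -0.84*log2(0.84) - 0.16*log2(0.16)
= 0.6343
IG = 0.9765 - 0.6343 = 0.3422

0.3422


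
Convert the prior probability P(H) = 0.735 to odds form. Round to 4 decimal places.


P(not H) = 1 - 0.735 = 0.265
Odds = 0.735 / 0.265 = 2.7736

2.7736


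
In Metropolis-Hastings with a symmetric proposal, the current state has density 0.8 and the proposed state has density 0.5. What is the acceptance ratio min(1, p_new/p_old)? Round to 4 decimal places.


Ratio = p_new / p_old = 0.5 / 0.8 = 0.625
Acceptance = min(1, 0.625) = 0.625

0.625


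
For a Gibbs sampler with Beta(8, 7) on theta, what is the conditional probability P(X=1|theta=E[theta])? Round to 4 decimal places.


E[theta] = 8/(8+7) = 0.5333
P(X=1|theta) = theta = 0.5333

0.5333


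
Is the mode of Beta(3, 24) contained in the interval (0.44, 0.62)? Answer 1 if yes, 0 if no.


Mode = (a-1)/(a+b-2) = 2/25 = 0.08
Interval: (0.44, 0.62)
Contains mode? 0

0


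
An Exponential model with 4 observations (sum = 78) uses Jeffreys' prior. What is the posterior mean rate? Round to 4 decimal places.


Posterior Gamma(4, 78)
E[lambda] = 4/78 = 0.0513

0.0513


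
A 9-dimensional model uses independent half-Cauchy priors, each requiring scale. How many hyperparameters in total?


Per parameter: 1 (scale).
Total = 9 * 1 = 9

9


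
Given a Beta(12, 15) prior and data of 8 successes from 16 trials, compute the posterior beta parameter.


Number of failures = 16 - 8 = 8
Posterior beta = 15 + 8 = 23

23


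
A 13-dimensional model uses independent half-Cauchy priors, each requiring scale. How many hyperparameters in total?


Per parameter: 1 (scale).
Total = 13 * 1 = 13

13


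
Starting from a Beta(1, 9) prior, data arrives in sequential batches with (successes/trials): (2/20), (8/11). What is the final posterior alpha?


In sequential Bayesian updating, we sum all successes.
Total successes = 10
Final alpha = 1 + 10 = 11

11


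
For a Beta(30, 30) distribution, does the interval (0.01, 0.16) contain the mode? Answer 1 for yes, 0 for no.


Mode of Beta(a,b) = (a-1)/(a+b-2)
= (30-1)/(30+30-2) = 0.5
Check: 0.01 <= 0.5 <= 0.16?
Result: 0

0


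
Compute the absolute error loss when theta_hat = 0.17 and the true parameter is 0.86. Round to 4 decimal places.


L = |theta_hat - theta_true|
= |0.17 - 0.86| = 0.69

0.69


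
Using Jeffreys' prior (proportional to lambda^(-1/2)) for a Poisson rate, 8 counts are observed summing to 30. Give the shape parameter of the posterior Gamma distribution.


Conjugate update: Gamma(prior_shape + S, prior_rate + n).
Prior shape = 0.5, prior rate = 0.
Posterior shape = 0.5 + S = 0.5 + 30 = 30.5

30.5


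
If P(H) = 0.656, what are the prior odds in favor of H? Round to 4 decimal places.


Prior odds = P(H) / (1 - P(H))
= 0.656 / 0.344
= 1.907

1.907


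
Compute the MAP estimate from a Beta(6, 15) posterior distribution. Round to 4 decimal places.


MAP = mode of Beta distribution
= (alpha - 1)/(alpha + beta - 2)
= (6-1)/(6+15-2)
= 5/19 = 0.2632

0.2632


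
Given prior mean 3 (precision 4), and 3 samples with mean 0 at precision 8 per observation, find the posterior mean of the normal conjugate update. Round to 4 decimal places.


The posterior mean is a precision-weighted average of prior and data.
Post. prec. = 4 + 24 = 28
Post. mean = (12 + 0)/28 = 12/28 = 0.4286

0.4286


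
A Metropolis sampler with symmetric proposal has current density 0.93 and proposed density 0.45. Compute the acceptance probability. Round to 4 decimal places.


For symmetric proposals, acceptance = min(1, pi(x*)/pi(x))
= min(1, 0.45/0.93)
= min(1, 0.4839) = 0.4839

0.4839


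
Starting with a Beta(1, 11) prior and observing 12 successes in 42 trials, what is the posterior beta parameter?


Posterior beta = prior beta + failures
Failures = 42 - 12 = 30
beta_post = 11 + 30 = 41

41


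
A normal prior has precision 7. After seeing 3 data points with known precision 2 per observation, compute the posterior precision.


In the conjugate normal model, precisions add:
tau_posterior = tau_prior + n * tau_data
= 7 + 3*2 = 13

13


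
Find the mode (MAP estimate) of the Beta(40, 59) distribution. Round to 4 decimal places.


For Beta(a,b) with a,b > 1:
Mode = (a-1)/(a+b-2) = (40-1)/(99-2)
= 39/97 = 0.4021

0.4021


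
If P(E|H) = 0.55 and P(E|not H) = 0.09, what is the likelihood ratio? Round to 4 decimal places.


Likelihood ratio = P(E|H) / P(E|not H)
= 0.55 / 0.09
= 6.1111

6.1111


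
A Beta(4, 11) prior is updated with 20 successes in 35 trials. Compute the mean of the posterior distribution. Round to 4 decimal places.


After update: Beta(24, 26)
Mean = 24 / (24 + 26) = 24 / 50
= 0.48

0.48


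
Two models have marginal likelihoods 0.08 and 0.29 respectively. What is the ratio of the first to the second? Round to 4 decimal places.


Evidence ratio = 0.08 / 0.29
= 0.2759

0.2759


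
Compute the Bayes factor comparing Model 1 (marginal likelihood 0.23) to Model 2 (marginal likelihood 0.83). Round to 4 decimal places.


BF12 = marginal likelihood of M1 / marginal likelihood of M2
= 0.23/0.83
= 0.2771

0.2771


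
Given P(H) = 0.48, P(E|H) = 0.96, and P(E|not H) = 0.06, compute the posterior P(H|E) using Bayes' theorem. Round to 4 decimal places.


By Bayes' theorem: P(H|E) = P(E|H)*P(H) / P(E)
P(E) = P(E|H)*P(H) + P(E|not H)*P(not H)
P(E) = 0.96*0.48 + 0.06*0.52 = 0.492
P(H|E) = 0.96*0.48 / 0.492 = 0.9366

0.9366


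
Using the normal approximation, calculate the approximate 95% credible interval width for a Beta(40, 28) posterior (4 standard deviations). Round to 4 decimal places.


Var(Beta) = 40*28/(68^2 * 69) = 0.0035
SD = 0.0592
Width ~ 4*SD = 0.237

0.237


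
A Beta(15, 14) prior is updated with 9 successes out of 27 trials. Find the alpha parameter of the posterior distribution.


In the Beta-Binomial conjugate update:
alpha_post = alpha_prior + successes
= 15 + 9
= 24

24


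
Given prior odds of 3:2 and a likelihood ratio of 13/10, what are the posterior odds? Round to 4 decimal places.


Posterior odds = prior odds * LR
Prior odds = 3/2 = 1.5
LR = 13/10 = 1.3
Posterior odds = 1.5 * 1.3 = 1.95

1.95


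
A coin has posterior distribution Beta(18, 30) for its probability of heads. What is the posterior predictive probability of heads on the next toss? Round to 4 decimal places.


Posterior predictive = E[theta] = alpha/(alpha+beta)
= 18/48
= 0.375

0.375


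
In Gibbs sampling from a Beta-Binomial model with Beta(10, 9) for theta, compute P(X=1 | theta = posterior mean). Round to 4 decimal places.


Posterior mean = alpha/(alpha+beta) = 10/19 = 0.5263
P(X=1|theta=mean) = theta = 0.5263

0.5263


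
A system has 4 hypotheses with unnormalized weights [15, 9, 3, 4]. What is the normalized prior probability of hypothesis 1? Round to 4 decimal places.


The normalized prior is the weight divided by the total.
Total weight = 31
P(H1) = 15 / 31 = 0.4839

0.4839


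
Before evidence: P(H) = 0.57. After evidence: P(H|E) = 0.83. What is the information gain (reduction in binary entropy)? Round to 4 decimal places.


Prior entropy = 0.9858
Posterior entropy = 0.6577
Information gain = 0.9858 - 0.6577 = 0.3281

0.3281


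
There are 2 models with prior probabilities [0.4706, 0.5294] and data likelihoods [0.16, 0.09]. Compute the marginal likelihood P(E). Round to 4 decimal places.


P(E) = sum over models of P(M_i) * P(E|M_i)
= 0.4706*0.16 + 0.5294*0.09
= 0.1229

0.1229


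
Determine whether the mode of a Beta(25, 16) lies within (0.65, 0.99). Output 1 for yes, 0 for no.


First find the mode: (a-1)/(a+b-2) = 0.6154
Is 0.6154 in (0.65, 0.99)? 0

0


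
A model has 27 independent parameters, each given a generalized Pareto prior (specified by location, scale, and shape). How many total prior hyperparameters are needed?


Each generalized Pareto prior needs 3 hyperparameters (location, scale, and shape).
Total = 3 * 27 = 81

81


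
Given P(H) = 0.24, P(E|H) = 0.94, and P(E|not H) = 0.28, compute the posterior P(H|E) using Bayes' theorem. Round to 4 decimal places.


By Bayes' theorem: P(H|E) = P(E|H)*P(H) / P(E)
P(E) = P(E|H)*P(H) + P(E|not H)*P(not H)
P(E) = 0.94*0.24 + 0.28*0.76 = 0.4384
P(H|E) = 0.94*0.24 / 0.4384 = 0.5146

0.5146


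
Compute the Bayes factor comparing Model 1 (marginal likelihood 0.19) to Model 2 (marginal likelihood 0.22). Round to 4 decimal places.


BF12 = marginal likelihood of M1 / marginal likelihood of M2
= 0.19/0.22
= 0.8636

0.8636


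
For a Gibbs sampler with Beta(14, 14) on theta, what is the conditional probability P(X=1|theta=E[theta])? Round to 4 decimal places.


E[theta] = 14/(14+14) = 0.5
P(X=1|theta) = theta = 0.5

0.5


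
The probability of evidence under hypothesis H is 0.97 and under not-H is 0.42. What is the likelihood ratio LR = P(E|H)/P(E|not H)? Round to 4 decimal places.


LR = 0.97 / 0.42
= 2.3095

2.3095


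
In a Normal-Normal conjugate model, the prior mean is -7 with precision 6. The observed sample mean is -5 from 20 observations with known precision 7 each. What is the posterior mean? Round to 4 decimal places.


Posterior precision = tau0 + n*tau = 6 + 20*7 = 146
Posterior mean = (tau0*mu0 + n*tau*xbar) / posterior_precision
= (6*-7 + 20*7*-5) / 146
= -742 / 146 = -5.0822

-5.0822


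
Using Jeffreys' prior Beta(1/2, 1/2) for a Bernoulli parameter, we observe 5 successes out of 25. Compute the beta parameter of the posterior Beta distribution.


Conjugate update: Beta(0.5 + k, 0.5 + n - k).
k = 5, n - k = 20
Posterior beta = 0.5 + (n - k) = 0.5 + 20 = 20.5

20.5


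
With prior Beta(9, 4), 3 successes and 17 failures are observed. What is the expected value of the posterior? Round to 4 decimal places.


Posterior = Beta(12, 21)
E[theta] = alpha/(alpha+beta)
= 12/33 = 0.3636

0.3636


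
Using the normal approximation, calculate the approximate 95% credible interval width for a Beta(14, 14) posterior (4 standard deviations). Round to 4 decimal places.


Var(Beta) = 14*14/(28^2 * 29) = 0.0086
SD = 0.0928
Width ~ 4*SD = 0.3714

0.3714


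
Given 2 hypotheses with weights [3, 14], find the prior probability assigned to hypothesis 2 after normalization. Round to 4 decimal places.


To normalize, divide each weight by the sum of all weights.
Sum = 17
Prior(H2) = 14/17 = 0.8235

0.8235


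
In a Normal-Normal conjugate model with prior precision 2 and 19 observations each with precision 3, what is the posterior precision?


Posterior precision = prior precision + n * observation precision
= 2 + 19 * 3
= 2 + 57 = 59

59


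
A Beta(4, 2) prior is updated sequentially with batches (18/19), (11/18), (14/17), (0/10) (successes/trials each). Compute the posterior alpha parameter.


Sequential conjugate updating is equivalent to a single batch update.
Total successes across all batches = 43
alpha_posterior = alpha_prior + total_successes = 4 + 43
= 47

47


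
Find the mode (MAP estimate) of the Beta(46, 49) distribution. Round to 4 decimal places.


For Beta(a,b) with a,b > 1:
Mode = (a-1)/(a+b-2) = (46-1)/(95-2)
= 45/93 = 0.4839

0.4839


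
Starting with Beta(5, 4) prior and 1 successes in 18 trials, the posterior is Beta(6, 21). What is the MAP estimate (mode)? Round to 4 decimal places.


The mode of Beta(a, b) when a > 1 and b > 1 is (a-1)/(a+b-2)
= (6 - 1) / (6 + 21 - 2)
= 5 / 25
= 0.2

0.2


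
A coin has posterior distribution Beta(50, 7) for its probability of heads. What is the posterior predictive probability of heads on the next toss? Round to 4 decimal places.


Posterior predictive = E[theta] = alpha/(alpha+beta)
= 50/57
= 0.8772

0.8772


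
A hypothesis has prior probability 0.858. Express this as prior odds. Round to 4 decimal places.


Odds = P(H) / P(not H) = 0.858 / 0.142
= 6.0423

6.0423


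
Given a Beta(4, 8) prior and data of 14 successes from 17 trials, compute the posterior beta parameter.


Number of failures = 17 - 14 = 3
Posterior beta = 8 + 3 = 11

11


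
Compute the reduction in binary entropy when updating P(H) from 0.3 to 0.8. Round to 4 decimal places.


H_before = -p*log2(p) - (1-p)*log2(1-p) for p=0.3: 0.8813
H_after for p=0.8: 0.7219
Reduction = 0.8813 - 0.7219 = 0.1594

0.1594


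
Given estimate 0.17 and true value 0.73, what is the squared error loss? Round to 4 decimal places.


Squared error = (estimate - true)^2
Difference = -0.56
Loss = -0.56^2 = 0.3136

0.3136


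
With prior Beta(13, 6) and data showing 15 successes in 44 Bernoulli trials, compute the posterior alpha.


Conjugate update: alpha_posterior = alpha_prior + k
= 13 + 15 = 28

28


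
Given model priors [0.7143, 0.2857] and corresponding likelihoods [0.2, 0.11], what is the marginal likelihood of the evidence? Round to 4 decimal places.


P(E) = sum_i P(M_i) P(E|M_i)
= 0.1429 + 0.0314
= 0.1743

0.1743


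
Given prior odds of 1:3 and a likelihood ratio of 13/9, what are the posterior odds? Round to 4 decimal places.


Posterior odds = prior odds * LR
Prior odds = 1/3 = 0.3333
LR = 13/9 = 1.4444
Posterior odds = 0.3333 * 1.4444 = 0.4815

0.4815


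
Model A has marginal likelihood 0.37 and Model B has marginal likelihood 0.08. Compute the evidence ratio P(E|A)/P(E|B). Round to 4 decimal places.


Evidence ratio = P(E|A) / P(E|B)
= 0.37 / 0.08
= 4.625

4.625


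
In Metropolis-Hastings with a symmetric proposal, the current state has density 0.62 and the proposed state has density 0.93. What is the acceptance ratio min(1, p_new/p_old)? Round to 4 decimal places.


Ratio = p_new / p_old = 0.93 / 0.62 = 1.5
Acceptance = min(1, 1.5) = 1.0

1.0


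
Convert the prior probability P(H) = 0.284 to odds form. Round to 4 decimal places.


P(not H) = 1 - 0.284 = 0.716
Odds = 0.284 / 0.716 = 0.3966

0.3966


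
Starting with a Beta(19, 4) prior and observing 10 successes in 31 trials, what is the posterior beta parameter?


Posterior beta = prior beta + failures
Failures = 31 - 10 = 21
beta_post = 4 + 21 = 25

25


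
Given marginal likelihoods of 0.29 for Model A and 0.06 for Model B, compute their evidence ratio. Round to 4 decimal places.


Ratio = ML(A) / ML(B) = 0.29/0.06
= 4.8333

4.8333


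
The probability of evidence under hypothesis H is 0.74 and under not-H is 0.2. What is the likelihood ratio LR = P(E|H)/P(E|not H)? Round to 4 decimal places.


LR = 0.74 / 0.2
= 3.7

3.7


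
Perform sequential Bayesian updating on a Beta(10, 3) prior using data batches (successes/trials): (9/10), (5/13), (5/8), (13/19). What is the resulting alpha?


Accumulate successes: 32
Posterior alpha = prior alpha + sum of successes
= 10 + 32 = 42

42


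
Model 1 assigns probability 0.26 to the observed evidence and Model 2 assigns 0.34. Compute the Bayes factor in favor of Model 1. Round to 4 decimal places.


BF = P(data|M1) / P(data|M2)
= 0.26 / 0.34 = 0.7647

0.7647


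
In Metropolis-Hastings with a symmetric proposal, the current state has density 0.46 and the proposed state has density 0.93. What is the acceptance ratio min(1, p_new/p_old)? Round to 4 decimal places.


Ratio = p_new / p_old = 0.93 / 0.46 = 2.0217
Acceptance = min(1, 2.0217) = 1.0

1.0


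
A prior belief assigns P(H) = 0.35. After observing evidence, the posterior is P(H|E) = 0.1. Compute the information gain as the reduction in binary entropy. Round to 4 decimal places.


H(prior) = -0.35*log2(0.35) - 0.65*log2(0.65)
= 0.9341
H(post) = -0.1*log2(0.1) - 0.9*log2(0.9)
= 0.469
IG = 0.9341 - 0.469 = 0.4651

0.4651


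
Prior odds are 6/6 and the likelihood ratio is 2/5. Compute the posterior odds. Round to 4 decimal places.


Posterior odds = prior odds * likelihood ratio
= (6/6) * (2/5)
= 12 / 30
= 0.4

0.4


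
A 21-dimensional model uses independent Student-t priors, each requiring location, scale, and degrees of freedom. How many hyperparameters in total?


Per parameter: 3 (location, scale, and degrees of freedom).
Total = 21 * 3 = 63

63


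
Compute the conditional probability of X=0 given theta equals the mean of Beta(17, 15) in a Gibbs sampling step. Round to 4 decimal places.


Mean of Beta(17, 15) = 0.5312
P(X=0 | theta=0.5312) = 0.4688

0.4688


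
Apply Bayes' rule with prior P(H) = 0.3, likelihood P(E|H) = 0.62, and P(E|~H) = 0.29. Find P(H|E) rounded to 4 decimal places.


Step 1: Compute marginal P(E) = P(E|H)P(H) + P(E|~H)P(~H)
= 0.62*0.3 + 0.29*0.7 = 0.389
Step 2: P(H|E) = P(E|H)P(H)/P(E) = 0.186/0.389
= 0.4781

0.4781


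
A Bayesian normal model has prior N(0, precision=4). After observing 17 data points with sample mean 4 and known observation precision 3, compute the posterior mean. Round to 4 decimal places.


Posterior mean = (prior_precision * prior_mean + n * data_precision * data_mean) / (prior_precision + n * data_precision)
Numerator = 4*0 + 17*3*4 = 204
Denominator = 4 + 17*3 = 55
Posterior mean = 3.7091

3.7091


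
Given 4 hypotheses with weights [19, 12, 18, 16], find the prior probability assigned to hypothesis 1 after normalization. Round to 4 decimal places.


To normalize, divide each weight by the sum of all weights.
Sum = 65
Prior(H1) = 19/65 = 0.2923

0.2923


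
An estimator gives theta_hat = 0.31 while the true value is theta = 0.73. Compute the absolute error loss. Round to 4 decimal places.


The absolute error loss is |theta_hat - theta|
= |0.31 - 0.73|
= 0.42

0.42


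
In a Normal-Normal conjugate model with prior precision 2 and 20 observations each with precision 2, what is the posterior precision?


Posterior precision = prior precision + n * observation precision
= 2 + 20 * 2
= 2 + 40 = 42

42


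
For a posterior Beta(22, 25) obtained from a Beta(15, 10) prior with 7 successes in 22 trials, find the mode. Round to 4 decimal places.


Mode = (alpha - 1) / (alpha + beta - 2)
= 21 / 45
= 0.4667

0.4667


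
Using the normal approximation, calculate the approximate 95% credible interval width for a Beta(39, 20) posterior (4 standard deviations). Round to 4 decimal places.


Var(Beta) = 39*20/(59^2 * 60) = 0.0037
SD = 0.0611
Width ~ 4*SD = 0.2444

0.2444


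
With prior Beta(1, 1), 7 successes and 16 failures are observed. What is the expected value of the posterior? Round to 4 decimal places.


Posterior = Beta(8, 17)
E[theta] = alpha/(alpha+beta)
= 8/25 = 0.32

0.32


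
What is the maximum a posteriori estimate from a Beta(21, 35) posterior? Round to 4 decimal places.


The MAP estimate equals the mode of the distribution.
Mode of Beta(a,b) = (a-1)/(a+b-2)
= 20/54
= 0.3704

0.3704


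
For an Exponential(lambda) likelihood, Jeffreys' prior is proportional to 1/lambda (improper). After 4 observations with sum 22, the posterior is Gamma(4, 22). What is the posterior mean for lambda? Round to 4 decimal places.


Posterior = Gamma(n, sum_x) = Gamma(4, 22)
Posterior mean = shape/rate = 4/22
= 0.1818

0.1818


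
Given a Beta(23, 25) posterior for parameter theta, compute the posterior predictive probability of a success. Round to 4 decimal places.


For a Beta-Bernoulli model, the predictive probability is the mean:
P(success) = 23/(23+25) = 23/48 = 0.4792

0.4792


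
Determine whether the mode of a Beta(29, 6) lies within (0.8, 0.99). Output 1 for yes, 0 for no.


First find the mode: (a-1)/(a+b-2) = 0.8485
Is 0.8485 in (0.8, 0.99)? 1

1


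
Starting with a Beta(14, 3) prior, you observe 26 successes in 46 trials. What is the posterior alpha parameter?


For a Beta-Binomial conjugate model:
Posterior alpha = prior alpha + number of successes
= 14 + 26 = 40

40


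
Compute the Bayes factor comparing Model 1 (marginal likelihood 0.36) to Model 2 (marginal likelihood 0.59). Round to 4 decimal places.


BF12 = marginal likelihood of M1 / marginal likelihood of M2
= 0.36/0.59
= 0.6102

0.6102


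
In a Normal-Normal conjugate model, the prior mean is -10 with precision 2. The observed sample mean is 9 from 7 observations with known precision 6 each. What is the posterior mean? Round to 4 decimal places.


Posterior precision = tau0 + n*tau = 2 + 7*6 = 44
Posterior mean = (tau0*mu0 + n*tau*xbar) / posterior_precision
= (2*-10 + 7*6*9) / 44
= 358 / 44 = 8.1364

8.1364


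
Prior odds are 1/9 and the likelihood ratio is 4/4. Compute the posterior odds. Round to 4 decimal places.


Posterior odds = prior odds * likelihood ratio
= (1/9) * (4/4)
= 4 / 36
= 0.1111

0.1111


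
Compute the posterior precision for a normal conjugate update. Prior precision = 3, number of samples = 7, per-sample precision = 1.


tau_post = tau_0 + n * tau
= 3 + 7 * 1 = 10

10


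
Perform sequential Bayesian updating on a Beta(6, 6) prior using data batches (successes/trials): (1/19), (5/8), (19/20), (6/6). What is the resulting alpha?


Accumulate successes: 31
Posterior alpha = prior alpha + sum of successes
= 6 + 31 = 37

37


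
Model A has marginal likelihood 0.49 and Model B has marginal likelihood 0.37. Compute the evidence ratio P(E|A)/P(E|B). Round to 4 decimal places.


Evidence ratio = P(E|A) / P(E|B)
= 0.49 / 0.37
= 1.3243

1.3243


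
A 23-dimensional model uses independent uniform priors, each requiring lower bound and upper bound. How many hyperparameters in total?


Per parameter: 2 (lower bound and upper bound).
Total = 23 * 2 = 46

46


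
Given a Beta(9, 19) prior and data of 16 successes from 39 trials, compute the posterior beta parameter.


Number of failures = 39 - 16 = 23
Posterior beta = 19 + 23 = 42

42


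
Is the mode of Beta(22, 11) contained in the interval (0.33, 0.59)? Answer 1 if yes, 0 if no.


Mode = (a-1)/(a+b-2) = 21/31 = 0.6774
Interval: (0.33, 0.59)
Contains mode? 0

0


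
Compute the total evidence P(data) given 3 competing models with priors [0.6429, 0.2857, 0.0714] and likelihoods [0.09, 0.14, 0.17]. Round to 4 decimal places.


Marginal likelihood = sum P(model_i) * P(data|model_i)
Model 1: 0.6429 * 0.09 = 0.0579
Model 2: 0.2857 * 0.14 = 0.04
Model 3: 0.0714 * 0.17 = 0.0121
Total = 0.11

0.11


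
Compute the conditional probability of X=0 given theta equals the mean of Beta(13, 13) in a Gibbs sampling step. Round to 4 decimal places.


Mean of Beta(13, 13) = 0.5
P(X=0 | theta=0.5) = 0.5

0.5


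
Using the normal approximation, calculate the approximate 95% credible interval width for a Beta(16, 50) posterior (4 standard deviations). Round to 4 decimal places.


Var(Beta) = 16*50/(66^2 * 67) = 0.0027
SD = 0.0524
Width ~ 4*SD = 0.2094

0.2094


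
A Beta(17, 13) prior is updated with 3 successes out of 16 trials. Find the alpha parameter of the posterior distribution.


In the Beta-Binomial conjugate update:
alpha_post = alpha_prior + successes
= 17 + 3
= 20

20


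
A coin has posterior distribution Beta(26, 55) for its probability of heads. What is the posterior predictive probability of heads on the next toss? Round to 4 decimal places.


Posterior predictive = E[theta] = alpha/(alpha+beta)
= 26/81
= 0.321

0.321


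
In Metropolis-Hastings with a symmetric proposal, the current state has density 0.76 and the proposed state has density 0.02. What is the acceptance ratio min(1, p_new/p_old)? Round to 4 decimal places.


Ratio = p_new / p_old = 0.02 / 0.76 = 0.0263
Acceptance = min(1, 0.0263) = 0.0263

0.0263


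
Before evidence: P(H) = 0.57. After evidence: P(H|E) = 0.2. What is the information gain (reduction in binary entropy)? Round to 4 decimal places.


Prior entropy = 0.9858
Posterior entropy = 0.7219
Information gain = 0.9858 - 0.7219 = 0.2639

0.2639


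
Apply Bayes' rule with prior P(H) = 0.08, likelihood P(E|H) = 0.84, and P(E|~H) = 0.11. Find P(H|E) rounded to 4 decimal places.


Step 1: Compute marginal P(E) = P(E|H)P(H) + P(E|~H)P(~H)
= 0.84*0.08 + 0.11*0.92 = 0.1684
Step 2: P(H|E) = P(E|H)P(H)/P(E) = 0.0672/0.1684
= 0.399

0.399


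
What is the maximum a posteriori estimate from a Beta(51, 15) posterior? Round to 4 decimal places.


The MAP estimate equals the mode of the distribution.
Mode of Beta(a,b) = (a-1)/(a+b-2)
= 50/64
= 0.7812

0.7812


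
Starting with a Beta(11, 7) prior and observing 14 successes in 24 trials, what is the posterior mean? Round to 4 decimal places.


Posterior parameters: alpha = 11 + 14 = 25
beta = 7 + 10 = 17
Posterior mean = alpha / (alpha + beta) = 25 / 42
= 0.5952

0.5952


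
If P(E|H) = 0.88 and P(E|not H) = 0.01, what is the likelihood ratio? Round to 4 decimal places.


Likelihood ratio = P(E|H) / P(E|not H)
= 0.88 / 0.01
= 88.0

88.0


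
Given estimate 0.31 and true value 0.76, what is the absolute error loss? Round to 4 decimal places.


Absolute error = |estimate - true|
= |-0.45| = 0.45

0.45


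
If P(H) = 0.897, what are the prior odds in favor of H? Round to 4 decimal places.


Prior odds = P(H) / (1 - P(H))
= 0.897 / 0.103
= 8.7087

8.7087


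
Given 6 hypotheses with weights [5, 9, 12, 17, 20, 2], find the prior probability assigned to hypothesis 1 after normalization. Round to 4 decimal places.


To normalize, divide each weight by the sum of all weights.
Sum = 65
Prior(H1) = 5/65 = 0.0769

0.0769


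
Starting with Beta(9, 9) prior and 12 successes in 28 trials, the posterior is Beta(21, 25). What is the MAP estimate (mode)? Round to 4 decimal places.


The mode of Beta(a, b) when a > 1 and b > 1 is (a-1)/(a+b-2)
= (21 - 1) / (21 + 25 - 2)
= 20 / 44
= 0.4545

0.4545


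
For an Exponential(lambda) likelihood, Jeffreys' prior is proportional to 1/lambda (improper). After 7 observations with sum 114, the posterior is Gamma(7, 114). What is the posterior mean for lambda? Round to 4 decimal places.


Posterior = Gamma(n, sum_x) = Gamma(7, 114)
Posterior mean = shape/rate = 7/114
= 0.0614

0.0614


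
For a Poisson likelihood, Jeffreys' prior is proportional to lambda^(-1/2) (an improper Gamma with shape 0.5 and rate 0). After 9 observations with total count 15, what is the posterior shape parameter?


Jeffreys' prior for Poisson is proportional to lambda^(-1/2).
Posterior is Gamma(0.5 + S, 0 + n) = Gamma(0.5 + 15, 9).
Posterior shape = 0.5 + S = 0.5 + 15 = 15.5

15.5


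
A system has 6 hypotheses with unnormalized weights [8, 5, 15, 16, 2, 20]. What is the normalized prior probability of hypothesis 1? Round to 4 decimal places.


The normalized prior is the weight divided by the total.
Total weight = 66
P(H1) = 8 / 66 = 0.1212

0.1212


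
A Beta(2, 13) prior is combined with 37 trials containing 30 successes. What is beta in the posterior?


In conjugate updating:
beta_posterior = beta_prior + (n - k)
= 13 + (37 - 30)
= 13 + 7 = 20

20


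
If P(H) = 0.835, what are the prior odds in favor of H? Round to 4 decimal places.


Prior odds = P(H) / (1 - P(H))
= 0.835 / 0.165
= 5.0606

5.0606


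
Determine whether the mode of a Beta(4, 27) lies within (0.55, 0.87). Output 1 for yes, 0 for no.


First find the mode: (a-1)/(a+b-2) = 0.1034
Is 0.1034 in (0.55, 0.87)? 0

0


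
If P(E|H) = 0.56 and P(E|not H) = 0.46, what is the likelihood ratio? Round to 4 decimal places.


Likelihood ratio = P(E|H) / P(E|not H)
= 0.56 / 0.46
= 1.2174

1.2174


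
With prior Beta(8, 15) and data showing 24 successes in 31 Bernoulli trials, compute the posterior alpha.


Conjugate update: alpha_posterior = alpha_prior + k
= 8 + 24 = 32

32


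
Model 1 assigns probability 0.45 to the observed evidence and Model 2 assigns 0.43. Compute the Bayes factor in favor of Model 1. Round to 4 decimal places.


BF = P(data|M1) / P(data|M2)
= 0.45 / 0.43 = 1.0465

1.0465


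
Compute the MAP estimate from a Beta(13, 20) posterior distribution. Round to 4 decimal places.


MAP = mode of Beta distribution
= (alpha - 1)/(alpha + beta - 2)
= (13-1)/(13+20-2)
= 12/31 = 0.3871

0.3871


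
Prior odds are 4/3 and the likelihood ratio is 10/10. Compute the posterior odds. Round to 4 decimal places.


Posterior odds = prior odds * likelihood ratio
= (4/3) * (10/10)
= 40 / 30
= 1.3333

1.3333


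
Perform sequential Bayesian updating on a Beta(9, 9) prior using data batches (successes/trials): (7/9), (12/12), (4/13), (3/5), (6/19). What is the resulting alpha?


Accumulate successes: 32
Posterior alpha = prior alpha + sum of successes
= 9 + 32 = 41

41


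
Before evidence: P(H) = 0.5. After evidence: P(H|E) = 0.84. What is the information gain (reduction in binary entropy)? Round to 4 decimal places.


Prior entropy = 1.0
Posterior entropy = 0.6343
Information gain = 1.0 - 0.6343 = 0.3657

0.3657


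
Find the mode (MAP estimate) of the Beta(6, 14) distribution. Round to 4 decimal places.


For Beta(a,b) with a,b > 1:
Mode = (a-1)/(a+b-2) = (6-1)/(20-2)
= 5/18 = 0.2778

0.2778


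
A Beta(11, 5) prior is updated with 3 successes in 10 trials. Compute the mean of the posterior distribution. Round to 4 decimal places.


After update: Beta(14, 12)
Mean = 14 / (14 + 12) = 14 / 26
= 0.5385

0.5385


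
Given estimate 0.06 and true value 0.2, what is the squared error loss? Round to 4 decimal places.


Squared error = (estimate - true)^2
Difference = -0.14
Loss = -0.14^2 = 0.0196

0.0196


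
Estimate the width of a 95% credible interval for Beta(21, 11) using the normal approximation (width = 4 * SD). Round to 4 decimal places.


For Beta(a,b): Var = ab/((a+b)^2(a+b+1))
Var = 0.0068, SD = 0.0827
Approximate 95% CI width = 4 * 0.0827 = 0.3307

0.3307


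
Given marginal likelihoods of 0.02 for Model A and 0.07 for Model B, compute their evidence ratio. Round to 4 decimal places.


Ratio = ML(A) / ML(B) = 0.02/0.07
= 0.2857

0.2857


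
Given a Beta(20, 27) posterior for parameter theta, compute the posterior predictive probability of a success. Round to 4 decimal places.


For a Beta-Bernoulli model, the predictive probability is the mean:
P(success) = 20/(20+27) = 20/47 = 0.4255

0.4255


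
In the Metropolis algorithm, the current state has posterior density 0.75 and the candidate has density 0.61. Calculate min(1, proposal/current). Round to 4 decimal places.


Ratio = 0.61/0.75 = 0.8133
Acceptance probability = min(1, 0.8133)
= 0.8133

0.8133


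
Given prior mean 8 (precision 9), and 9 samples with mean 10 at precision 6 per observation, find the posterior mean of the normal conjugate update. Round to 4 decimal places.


The posterior mean is a precision-weighted average of prior and data.
Post. prec. = 9 + 54 = 63
Post. mean = (72 + 540)/63 = 612/63 = 9.7143

9.7143


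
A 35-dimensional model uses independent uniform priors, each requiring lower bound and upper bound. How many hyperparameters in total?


Per parameter: 2 (lower bound and upper bound).
Total = 35 * 2 = 70

70


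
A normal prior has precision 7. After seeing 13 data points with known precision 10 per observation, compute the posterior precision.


In the conjugate normal model, precisions add:
tau_posterior = tau_prior + n * tau_data
= 7 + 13*10 = 137

137


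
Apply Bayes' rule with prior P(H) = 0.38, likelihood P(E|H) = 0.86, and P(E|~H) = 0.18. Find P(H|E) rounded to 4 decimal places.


Step 1: Compute marginal P(E) = P(E|H)P(H) + P(E|~H)P(~H)
= 0.86*0.38 + 0.18*0.62 = 0.4384
Step 2: P(H|E) = P(E|H)P(H)/P(E) = 0.3268/0.4384
= 0.7454

0.7454


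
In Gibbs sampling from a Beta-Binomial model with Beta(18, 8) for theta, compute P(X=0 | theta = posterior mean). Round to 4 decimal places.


Posterior mean = alpha/(alpha+beta) = 18/26 = 0.6923
P(X=0|theta=mean) = 1 - theta = 0.3077

0.3077


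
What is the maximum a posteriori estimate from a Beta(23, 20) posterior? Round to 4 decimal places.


The MAP estimate equals the mode of the distribution.
Mode of Beta(a,b) = (a-1)/(a+b-2)
= 22/41
= 0.5366

0.5366


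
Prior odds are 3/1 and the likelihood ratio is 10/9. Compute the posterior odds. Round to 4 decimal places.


Posterior odds = prior odds * likelihood ratio
= (3/1) * (10/9)
= 30 / 9
= 3.3333

3.3333


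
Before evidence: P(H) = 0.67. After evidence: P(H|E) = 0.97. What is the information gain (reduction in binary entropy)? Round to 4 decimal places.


Prior entropy = 0.9149
Posterior entropy = 0.1944
Information gain = 0.9149 - 0.1944 = 0.7205

0.7205


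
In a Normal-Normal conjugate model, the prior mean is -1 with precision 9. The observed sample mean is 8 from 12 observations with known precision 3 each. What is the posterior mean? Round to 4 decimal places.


Posterior precision = tau0 + n*tau = 9 + 12*3 = 45
Posterior mean = (tau0*mu0 + n*tau*xbar) / posterior_precision
= (9*-1 + 12*3*8) / 45
= 279 / 45 = 6.2

6.2


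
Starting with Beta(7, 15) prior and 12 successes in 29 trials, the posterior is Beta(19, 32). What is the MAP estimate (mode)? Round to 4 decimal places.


The mode of Beta(a, b) when a > 1 and b > 1 is (a-1)/(a+b-2)
= (19 - 1) / (19 + 32 - 2)
= 18 / 49
= 0.3673

0.3673


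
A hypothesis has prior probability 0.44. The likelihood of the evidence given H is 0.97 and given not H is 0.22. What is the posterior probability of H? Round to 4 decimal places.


Using Bayes' theorem:
P(E) = 0.44 * 0.97 + 0.56 * 0.22
P(E) = 0.55
P(H|E) = (0.44 * 0.97) / 0.55 = 0.776

0.776


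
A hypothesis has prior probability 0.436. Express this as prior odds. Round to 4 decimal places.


Odds = P(H) / P(not H) = 0.436 / 0.564
= 0.773

0.773


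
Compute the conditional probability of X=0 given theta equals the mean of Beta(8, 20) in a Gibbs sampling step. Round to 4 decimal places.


Mean of Beta(8, 20) = 0.2857
P(X=0 | theta=0.2857) = 0.7143

0.7143


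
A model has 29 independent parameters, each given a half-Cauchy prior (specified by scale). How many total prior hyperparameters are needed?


Each half-Cauchy prior needs 1 hyperparameter (scale).
Total = 1 * 29 = 29

29


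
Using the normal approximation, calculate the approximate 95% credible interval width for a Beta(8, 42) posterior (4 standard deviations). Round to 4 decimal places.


Var(Beta) = 8*42/(50^2 * 51) = 0.0026
SD = 0.0513
Width ~ 4*SD = 0.2053

0.2053


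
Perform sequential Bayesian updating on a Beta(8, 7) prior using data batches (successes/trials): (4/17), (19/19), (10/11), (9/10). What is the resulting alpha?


Accumulate successes: 42
Posterior alpha = prior alpha + sum of successes
= 8 + 42 = 50

50


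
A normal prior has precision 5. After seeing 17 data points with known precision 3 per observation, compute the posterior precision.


In the conjugate normal model, precisions add:
tau_posterior = tau_prior + n * tau_data
= 5 + 17*3 = 56

56


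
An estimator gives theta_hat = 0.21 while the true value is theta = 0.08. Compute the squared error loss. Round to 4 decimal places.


The squared error loss is (theta_hat - theta)^2
= (0.21 - 0.08)^2
= (0.13)^2 = 0.0169

0.0169


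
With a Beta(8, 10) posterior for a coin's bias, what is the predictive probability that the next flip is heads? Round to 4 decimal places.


The predictive probability equals the posterior mean.
P(next = heads) = alpha / (alpha + beta)
= 8 / 18 = 0.4444

0.4444


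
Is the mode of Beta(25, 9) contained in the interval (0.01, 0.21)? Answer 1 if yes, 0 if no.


Mode = (a-1)/(a+b-2) = 24/32 = 0.75
Interval: (0.01, 0.21)
Contains mode? 0

0


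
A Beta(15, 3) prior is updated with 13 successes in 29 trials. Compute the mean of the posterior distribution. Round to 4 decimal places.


After update: Beta(28, 19)
Mean = 28 / (28 + 19) = 28 / 47
= 0.5957

0.5957


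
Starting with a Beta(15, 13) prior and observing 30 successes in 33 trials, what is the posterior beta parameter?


Posterior beta = prior beta + failures
Failures = 33 - 30 = 3
beta_post = 13 + 3 = 16

16


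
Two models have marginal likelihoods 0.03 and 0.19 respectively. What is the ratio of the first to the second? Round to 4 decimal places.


Evidence ratio = 0.03 / 0.19
= 0.1579

0.1579


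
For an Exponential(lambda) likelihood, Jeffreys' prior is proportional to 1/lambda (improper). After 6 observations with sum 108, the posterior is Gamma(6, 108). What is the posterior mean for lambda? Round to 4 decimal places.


Posterior = Gamma(n, sum_x) = Gamma(6, 108)
Posterior mean = shape/rate = 6/108
= 0.0556

0.0556


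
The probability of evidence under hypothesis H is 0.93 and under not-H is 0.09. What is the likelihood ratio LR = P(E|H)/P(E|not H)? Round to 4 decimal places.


LR = 0.93 / 0.09
= 10.3333

10.3333


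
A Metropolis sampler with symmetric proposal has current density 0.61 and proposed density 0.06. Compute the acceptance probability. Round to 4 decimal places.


For symmetric proposals, acceptance = min(1, pi(x*)/pi(x))
= min(1, 0.06/0.61)
= min(1, 0.0984) = 0.0984

0.0984


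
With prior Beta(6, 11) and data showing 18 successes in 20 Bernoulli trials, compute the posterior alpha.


Conjugate update: alpha_posterior = alpha_prior + k
= 6 + 18 = 24

24


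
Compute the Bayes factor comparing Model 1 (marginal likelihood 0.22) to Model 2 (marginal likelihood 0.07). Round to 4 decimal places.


BF12 = marginal likelihood of M1 / marginal likelihood of M2
= 0.22/0.07
= 3.1429

3.1429


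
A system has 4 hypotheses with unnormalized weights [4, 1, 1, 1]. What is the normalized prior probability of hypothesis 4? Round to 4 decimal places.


The normalized prior is the weight divided by the total.
Total weight = 7
P(H4) = 1 / 7 = 0.1429

0.1429


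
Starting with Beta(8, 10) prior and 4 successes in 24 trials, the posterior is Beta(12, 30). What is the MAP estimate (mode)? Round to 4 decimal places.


The mode of Beta(a, b) when a > 1 and b > 1 is (a-1)/(a+b-2)
= (12 - 1) / (12 + 30 - 2)
= 11 / 40
= 0.275

0.275


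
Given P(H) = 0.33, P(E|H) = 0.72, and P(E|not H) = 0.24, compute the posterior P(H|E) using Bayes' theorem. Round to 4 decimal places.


By Bayes' theorem: P(H|E) = P(E|H)*P(H) / P(E)
P(E) = P(E|H)*P(H) + P(E|not H)*P(not H)
P(E) = 0.72*0.33 + 0.24*0.67 = 0.3984
P(H|E) = 0.72*0.33 / 0.3984 = 0.5964

0.5964


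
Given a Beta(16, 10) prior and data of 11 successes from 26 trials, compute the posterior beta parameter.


Number of failures = 26 - 11 = 15
Posterior beta = 10 + 15 = 25

25


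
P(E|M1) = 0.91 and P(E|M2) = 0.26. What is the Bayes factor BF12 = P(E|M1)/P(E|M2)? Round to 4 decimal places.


Bayes factor BF12 = P(E|M1) / P(E|M2)
= 0.91 / 0.26
= 3.5

3.5


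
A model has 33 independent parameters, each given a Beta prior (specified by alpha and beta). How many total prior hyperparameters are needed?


Each Beta prior needs 2 hyperparameters (alpha and beta).
Total = 2 * 33 = 66

66


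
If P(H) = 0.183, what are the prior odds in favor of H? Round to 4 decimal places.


Prior odds = P(H) / (1 - P(H))
= 0.183 / 0.817
= 0.224

0.224


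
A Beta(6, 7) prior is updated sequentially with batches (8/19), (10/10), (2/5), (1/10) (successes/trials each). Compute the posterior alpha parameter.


Sequential conjugate updating is equivalent to a single batch update.
Total successes across all batches = 21
alpha_posterior = alpha_prior + total_successes = 6 + 21
= 27

27


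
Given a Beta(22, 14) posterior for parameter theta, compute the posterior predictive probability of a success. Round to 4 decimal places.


For a Beta-Bernoulli model, the predictive probability is the mean:
P(success) = 22/(22+14) = 22/36 = 0.6111

0.6111
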